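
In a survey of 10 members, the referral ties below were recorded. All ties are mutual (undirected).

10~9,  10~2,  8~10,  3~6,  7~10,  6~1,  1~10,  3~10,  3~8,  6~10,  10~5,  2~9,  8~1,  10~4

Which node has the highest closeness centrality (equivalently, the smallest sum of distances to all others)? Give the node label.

Farness (sum of distances to all others) for each node — 1:15, 2:16, 3:15, 4:17, 5:17, 6:15, 7:17, 8:15, 9:16, 10:9.
The smallest farness is 9, for 10, so 10 has the highest closeness.

10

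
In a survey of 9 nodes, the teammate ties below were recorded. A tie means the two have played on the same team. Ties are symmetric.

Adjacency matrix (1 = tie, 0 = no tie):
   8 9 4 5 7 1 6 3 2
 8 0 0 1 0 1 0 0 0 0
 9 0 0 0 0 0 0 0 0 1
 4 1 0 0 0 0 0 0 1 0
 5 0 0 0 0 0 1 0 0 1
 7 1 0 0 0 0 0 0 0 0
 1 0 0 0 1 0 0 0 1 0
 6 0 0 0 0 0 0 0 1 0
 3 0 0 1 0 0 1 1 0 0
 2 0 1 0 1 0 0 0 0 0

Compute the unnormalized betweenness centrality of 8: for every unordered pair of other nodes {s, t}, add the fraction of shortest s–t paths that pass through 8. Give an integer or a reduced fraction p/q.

Pairs whose geodesics pass through 8 — 9–7: 1; 4–7: 1; 5–7: 1; 7–1: 1; 7–6: 1; 7–3: 1; 7–2: 1.
All other pairs contribute 0.
Summing the contributions gives betweenness(8) = 7.

7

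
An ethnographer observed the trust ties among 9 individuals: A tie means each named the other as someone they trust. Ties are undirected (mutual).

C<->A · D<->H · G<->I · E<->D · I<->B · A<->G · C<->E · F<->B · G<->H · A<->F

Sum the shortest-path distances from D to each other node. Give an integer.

Distances from D: A:3, B:4, C:2, E:1, F:4, G:2, H:1, I:3.
Sum = 3 + 4 + 2 + 1 + 4 + 2 + 1 + 3 = 20.

20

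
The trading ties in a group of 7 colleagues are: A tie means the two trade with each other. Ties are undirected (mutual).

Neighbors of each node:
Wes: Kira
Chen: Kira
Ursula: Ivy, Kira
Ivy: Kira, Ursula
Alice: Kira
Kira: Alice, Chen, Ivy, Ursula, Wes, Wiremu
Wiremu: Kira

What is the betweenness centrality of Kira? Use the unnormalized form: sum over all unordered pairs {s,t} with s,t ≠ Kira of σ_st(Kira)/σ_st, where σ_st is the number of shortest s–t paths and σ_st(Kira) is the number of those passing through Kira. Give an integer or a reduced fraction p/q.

Pairs whose geodesics pass through Kira — Wiremu–Ursula: 1; Wiremu–Ivy: 1; Wiremu–Wes: 1; Wiremu–Chen: 1; Wiremu–Alice: 1; Ursula–Wes: 1; Ursula–Chen: 1; Ursula–Alice: 1; Ivy–Wes: 1; Ivy–Chen: 1; Ivy–Alice: 1; Wes–Chen: 1; Wes–Alice: 1; Chen–Alice: 1.
All other pairs contribute 0.
Summing the contributions gives betweenness(Kira) = 14.

14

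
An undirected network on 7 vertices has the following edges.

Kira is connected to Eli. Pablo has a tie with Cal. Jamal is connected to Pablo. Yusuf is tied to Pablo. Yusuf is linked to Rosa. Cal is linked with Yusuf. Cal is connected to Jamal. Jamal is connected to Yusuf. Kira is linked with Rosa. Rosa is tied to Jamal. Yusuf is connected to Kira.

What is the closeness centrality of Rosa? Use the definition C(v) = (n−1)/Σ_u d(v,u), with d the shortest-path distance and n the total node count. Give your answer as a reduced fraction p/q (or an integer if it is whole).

Distances from Rosa: Cal:2, Eli:2, Jamal:1, Kira:1, Pablo:2, Yusuf:1. Sum = 9.
n = 7, so closeness = 6/9 = 2/3.

2/3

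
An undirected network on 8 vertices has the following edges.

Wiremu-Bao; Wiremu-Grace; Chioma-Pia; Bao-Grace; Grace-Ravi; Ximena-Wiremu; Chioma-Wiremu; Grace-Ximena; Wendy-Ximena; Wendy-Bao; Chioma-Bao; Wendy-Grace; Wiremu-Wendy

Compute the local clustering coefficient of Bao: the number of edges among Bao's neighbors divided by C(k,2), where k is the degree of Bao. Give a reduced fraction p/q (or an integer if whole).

2/3

Bao's neighbors: Chioma, Grace, Wendy, and Wiremu (k = 4).
Possible neighbor pairs: C(4,2) = 6. Edges among them: Chioma–Wiremu, Grace–Wendy, Grace–Wiremu, Wendy–Wiremu → e = 4.
Clustering(Bao) = 4/6 = 2/3.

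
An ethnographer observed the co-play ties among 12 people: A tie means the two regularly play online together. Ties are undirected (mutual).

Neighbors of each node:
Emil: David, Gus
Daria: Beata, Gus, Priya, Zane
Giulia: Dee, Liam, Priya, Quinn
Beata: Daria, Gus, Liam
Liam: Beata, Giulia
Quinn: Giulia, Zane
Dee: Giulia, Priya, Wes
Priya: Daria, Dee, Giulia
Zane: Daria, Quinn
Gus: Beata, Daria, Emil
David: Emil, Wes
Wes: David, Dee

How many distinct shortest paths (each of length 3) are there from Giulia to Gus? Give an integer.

2

The shortest distance is 3. The length-3 paths are: Giulia–Priya–Daria–Gus; Giulia–Liam–Beata–Gus.
That gives 2 distinct shortest paths.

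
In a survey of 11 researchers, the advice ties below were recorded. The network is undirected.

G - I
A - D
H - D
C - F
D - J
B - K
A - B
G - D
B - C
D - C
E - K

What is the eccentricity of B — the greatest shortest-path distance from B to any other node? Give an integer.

Distances from B: A:1, C:1, D:2, E:2, F:2, G:3, H:3, I:4, J:3, K:1.
The largest is 4 (to I), so the eccentricity of B is 4.

4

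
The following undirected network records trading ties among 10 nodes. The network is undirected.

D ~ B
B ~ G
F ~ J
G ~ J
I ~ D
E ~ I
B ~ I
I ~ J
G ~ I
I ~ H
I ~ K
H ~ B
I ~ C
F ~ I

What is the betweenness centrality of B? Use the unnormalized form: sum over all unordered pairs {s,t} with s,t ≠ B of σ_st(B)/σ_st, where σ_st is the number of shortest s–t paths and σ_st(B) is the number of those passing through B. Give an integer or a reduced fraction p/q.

3/2

Pairs whose geodesics pass through B — D–G: 1/2; D–H: 1/2; G–H: 1/2.
All other pairs contribute 0.
Summing the contributions gives betweenness(B) = 3/2.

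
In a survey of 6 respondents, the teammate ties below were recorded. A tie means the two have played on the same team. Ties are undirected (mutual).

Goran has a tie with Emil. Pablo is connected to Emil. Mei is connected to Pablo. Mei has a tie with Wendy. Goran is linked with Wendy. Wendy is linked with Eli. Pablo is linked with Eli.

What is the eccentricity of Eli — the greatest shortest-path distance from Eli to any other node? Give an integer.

2

Distances from Eli: Emil:2, Goran:2, Mei:2, Pablo:1, Wendy:1.
The largest is 2 (to Mei, Emil, and Goran), so the eccentricity of Eli is 2.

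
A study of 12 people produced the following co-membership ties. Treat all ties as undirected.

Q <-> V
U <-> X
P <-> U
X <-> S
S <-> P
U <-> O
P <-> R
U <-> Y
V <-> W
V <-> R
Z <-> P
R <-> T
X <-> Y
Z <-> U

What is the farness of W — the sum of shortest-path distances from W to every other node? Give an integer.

Distances from W: O:5, P:3, Q:2, R:2, S:4, T:3, U:4, V:1, X:5, Y:5, Z:4.
Sum = 5 + 3 + 2 + 2 + 4 + 3 + 4 + 1 + 5 + 5 + 4 = 38.

38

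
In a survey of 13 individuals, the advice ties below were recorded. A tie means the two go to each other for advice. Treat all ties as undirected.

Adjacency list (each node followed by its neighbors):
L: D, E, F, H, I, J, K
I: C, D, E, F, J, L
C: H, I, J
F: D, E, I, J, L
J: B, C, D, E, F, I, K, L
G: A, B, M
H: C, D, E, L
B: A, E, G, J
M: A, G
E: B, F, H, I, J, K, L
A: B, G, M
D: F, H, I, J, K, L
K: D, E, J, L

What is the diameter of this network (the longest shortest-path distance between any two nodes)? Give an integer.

Eccentricity of each node (its greatest distance to any other): A:3, B:2, C:4, D:4, E:3, F:4, G:3, H:4, I:4, J:3, K:4, L:4, M:4.
The maximum eccentricity is 4, realized for instance by the pair D–M via D – J – B – G – M. So the diameter is 4.

4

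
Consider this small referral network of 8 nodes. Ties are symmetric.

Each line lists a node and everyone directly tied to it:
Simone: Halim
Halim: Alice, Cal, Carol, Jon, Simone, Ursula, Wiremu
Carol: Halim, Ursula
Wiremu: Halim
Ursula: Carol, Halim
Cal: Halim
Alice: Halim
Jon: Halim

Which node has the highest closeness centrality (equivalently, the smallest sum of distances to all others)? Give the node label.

Halim

Farness (sum of distances to all others) for each node — Alice:13, Cal:13, Carol:12, Halim:7, Jon:13, Simone:13, Ursula:12, Wiremu:13.
The smallest farness is 7, for Halim, so Halim has the highest closeness.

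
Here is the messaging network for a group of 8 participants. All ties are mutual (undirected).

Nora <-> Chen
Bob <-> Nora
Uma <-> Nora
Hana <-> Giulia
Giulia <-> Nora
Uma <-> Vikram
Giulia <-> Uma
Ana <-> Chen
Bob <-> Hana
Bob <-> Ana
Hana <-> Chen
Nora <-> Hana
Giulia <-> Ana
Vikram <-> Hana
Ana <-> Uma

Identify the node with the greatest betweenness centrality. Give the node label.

Unnormalized betweenness of each node: Ana:2, Bob:7/12, Chen:7/12, Giulia:11/12, Hana:4, Nora:7/3, Uma:9/4, Vikram:1/3.
Hana has the largest value, 4, making it the main broker — the node through which the most shortest paths run.

Hana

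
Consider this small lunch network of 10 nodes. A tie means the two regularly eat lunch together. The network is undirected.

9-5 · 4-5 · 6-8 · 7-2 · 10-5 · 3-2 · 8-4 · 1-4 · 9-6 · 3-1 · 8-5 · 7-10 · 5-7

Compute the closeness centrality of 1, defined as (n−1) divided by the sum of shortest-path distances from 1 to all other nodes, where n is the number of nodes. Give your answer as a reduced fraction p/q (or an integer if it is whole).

Distances from 1: 2:2, 3:1, 4:1, 5:2, 6:3, 7:3, 8:2, 9:3, 10:3. Sum = 20.
n = 10, so closeness = 9/20.

9/20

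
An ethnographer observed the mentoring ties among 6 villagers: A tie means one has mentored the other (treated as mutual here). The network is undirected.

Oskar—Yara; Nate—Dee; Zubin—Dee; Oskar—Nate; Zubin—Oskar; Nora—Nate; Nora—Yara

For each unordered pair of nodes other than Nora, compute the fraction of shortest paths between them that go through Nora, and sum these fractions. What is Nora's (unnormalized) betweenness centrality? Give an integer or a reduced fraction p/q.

Pairs whose geodesics pass through Nora — Nate–Yara: 1/2; Dee–Yara: 1/3.
All other pairs contribute 0.
Summing the contributions gives betweenness(Nora) = 5/6.

5/6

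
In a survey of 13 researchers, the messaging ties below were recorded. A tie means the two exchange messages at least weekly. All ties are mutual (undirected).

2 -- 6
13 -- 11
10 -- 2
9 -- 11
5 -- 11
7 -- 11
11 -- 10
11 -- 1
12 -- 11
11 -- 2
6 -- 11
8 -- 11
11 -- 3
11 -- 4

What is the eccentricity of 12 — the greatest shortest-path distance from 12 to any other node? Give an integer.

2

Distances from 12: 1:2, 2:2, 3:2, 4:2, 5:2, 6:2, 7:2, 8:2, 9:2, 10:2, 11:1, 13:2.
The largest is 2 (to 4, 9, 3, 13, 5, 2, 10, 6, 8, 7, and 1), so the eccentricity of 12 is 2.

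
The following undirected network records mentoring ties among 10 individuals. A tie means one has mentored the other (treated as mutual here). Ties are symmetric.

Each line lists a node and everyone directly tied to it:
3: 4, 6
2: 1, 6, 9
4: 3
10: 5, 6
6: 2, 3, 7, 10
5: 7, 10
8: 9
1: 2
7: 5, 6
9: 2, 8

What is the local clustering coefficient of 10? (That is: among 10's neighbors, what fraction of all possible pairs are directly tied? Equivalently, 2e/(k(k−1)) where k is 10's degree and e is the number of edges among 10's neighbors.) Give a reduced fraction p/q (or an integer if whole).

10's neighbors: 5 and 6 (k = 2).
Possible neighbor pairs: C(2,2) = 1. Edges among them: none → e = 0.
Clustering(10) = 0/1.

0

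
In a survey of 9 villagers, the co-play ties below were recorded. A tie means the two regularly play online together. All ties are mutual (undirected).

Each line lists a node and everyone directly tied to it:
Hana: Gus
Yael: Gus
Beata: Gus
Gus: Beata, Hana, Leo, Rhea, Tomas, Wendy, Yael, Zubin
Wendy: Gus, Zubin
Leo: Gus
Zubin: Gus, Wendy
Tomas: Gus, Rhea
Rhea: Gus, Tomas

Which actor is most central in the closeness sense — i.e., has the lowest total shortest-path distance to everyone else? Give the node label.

Farness (sum of distances to all others) for each node — Beata:15, Gus:8, Hana:15, Leo:15, Rhea:14, Tomas:14, Wendy:14, Yael:15, Zubin:14.
The smallest farness is 8, for Gus, so Gus has the highest closeness.

Gus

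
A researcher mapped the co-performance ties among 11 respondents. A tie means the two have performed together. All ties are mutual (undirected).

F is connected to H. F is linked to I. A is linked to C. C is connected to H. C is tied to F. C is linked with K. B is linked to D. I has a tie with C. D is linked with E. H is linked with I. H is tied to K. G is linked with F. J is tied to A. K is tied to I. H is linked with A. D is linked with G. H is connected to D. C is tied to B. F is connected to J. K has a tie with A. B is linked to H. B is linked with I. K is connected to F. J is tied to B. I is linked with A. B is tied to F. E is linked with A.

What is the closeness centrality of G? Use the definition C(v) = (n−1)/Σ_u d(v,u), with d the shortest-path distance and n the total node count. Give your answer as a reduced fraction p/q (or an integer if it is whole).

Distances from G: A:3, B:2, C:2, D:1, E:2, F:1, H:2, I:2, J:2, K:2. Sum = 19.
n = 11, so closeness = 10/19.

10/19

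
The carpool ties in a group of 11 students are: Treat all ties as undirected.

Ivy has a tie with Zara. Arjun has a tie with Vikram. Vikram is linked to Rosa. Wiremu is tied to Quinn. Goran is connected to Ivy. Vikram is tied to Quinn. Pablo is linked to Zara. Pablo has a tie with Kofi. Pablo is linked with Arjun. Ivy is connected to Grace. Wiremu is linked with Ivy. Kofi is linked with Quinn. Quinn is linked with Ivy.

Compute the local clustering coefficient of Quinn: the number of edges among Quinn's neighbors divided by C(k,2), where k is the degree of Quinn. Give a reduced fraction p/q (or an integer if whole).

Quinn's neighbors: Ivy, Kofi, Vikram, and Wiremu (k = 4).
Possible neighbor pairs: C(4,2) = 6. Edges among them: Ivy–Wiremu → e = 1.
Clustering(Quinn) = 1/6.

1/6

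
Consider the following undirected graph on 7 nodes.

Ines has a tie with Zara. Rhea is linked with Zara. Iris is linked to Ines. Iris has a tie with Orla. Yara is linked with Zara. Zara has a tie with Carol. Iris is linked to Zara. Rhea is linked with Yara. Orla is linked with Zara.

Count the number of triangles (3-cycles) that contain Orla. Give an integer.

1

Orla's neighbors: Iris and Zara.
Neighbor pairs that are themselves tied: Orla–Iris–Zara. Each forms one triangle with Orla, for 1 in total.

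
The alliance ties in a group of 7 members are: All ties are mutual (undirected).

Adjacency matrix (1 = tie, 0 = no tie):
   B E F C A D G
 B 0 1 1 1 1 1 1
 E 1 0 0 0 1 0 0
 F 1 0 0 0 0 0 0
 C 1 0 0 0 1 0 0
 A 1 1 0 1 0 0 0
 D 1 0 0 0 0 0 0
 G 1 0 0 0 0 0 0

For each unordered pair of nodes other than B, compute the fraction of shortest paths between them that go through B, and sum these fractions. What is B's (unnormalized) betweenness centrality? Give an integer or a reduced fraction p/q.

25/2

Pairs whose geodesics pass through B — E–F: 1; E–C: 1/2; E–D: 1; E–G: 1; F–C: 1; F–A: 1; F–D: 1; F–G: 1; C–D: 1; C–G: 1; A–D: 1; A–G: 1; D–G: 1.
All other pairs contribute 0.
Summing the contributions gives betweenness(B) = 25/2.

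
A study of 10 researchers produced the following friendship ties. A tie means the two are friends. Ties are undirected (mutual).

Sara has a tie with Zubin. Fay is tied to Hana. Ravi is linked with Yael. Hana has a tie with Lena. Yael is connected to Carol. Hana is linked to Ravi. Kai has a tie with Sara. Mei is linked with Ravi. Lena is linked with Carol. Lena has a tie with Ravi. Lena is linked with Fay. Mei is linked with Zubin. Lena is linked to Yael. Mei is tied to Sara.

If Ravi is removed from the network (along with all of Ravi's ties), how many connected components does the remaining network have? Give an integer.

2

Without Ravi, the remaining ties split the others into: {Kai, Mei, Sara, Zubin}; {Carol, Fay, Hana, Lena, Yael}.
That's 2 separate components.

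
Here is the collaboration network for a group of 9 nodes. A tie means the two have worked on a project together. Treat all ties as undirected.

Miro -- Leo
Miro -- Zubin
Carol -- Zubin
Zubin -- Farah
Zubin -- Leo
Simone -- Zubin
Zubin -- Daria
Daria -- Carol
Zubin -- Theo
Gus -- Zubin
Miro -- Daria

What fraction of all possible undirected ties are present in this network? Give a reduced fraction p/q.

There are 11 edges and 9 nodes, so the maximum possible is C(9,2) = 36.
Density = 11/36.

11/36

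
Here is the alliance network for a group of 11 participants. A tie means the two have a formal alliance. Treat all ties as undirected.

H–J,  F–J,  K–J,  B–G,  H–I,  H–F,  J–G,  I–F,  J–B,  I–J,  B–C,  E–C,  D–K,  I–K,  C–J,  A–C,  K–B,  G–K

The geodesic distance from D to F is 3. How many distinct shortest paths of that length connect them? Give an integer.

The shortest distance is 3. The length-3 paths are: D–K–J–F; D–K–I–F.
That gives 2 distinct shortest paths.

2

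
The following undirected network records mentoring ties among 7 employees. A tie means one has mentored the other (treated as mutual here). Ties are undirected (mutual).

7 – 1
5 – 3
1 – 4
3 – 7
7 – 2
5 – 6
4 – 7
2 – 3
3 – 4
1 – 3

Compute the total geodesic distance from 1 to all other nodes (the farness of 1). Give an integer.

Distances from 1: 2:2, 3:1, 4:1, 5:2, 6:3, 7:1.
Sum = 2 + 1 + 1 + 2 + 3 + 1 = 10.

10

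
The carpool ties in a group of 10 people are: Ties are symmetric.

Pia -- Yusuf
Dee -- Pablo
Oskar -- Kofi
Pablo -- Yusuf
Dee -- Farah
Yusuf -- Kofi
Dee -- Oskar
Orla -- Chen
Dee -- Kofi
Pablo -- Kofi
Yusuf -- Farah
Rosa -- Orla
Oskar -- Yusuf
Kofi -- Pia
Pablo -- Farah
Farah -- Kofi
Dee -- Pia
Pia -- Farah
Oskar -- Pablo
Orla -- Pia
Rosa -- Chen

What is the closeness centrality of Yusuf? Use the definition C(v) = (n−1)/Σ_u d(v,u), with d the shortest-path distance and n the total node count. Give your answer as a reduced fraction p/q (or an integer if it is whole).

Distances from Yusuf: Chen:3, Dee:2, Farah:1, Kofi:1, Orla:2, Oskar:1, Pablo:1, Pia:1, Rosa:3. Sum = 15.
n = 10, so closeness = 9/15 = 3/5.

3/5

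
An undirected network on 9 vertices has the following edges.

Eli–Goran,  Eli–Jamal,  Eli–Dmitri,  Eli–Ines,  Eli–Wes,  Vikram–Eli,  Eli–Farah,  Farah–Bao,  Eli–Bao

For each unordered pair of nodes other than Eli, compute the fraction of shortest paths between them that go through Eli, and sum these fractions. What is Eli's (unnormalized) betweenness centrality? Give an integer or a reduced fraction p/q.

Pairs whose geodesics pass through Eli — Goran–Wes: 1; Goran–Jamal: 1; Goran–Vikram: 1; Goran–Farah: 1; Goran–Ines: 1; Goran–Dmitri: 1; Goran–Bao: 1; Wes–Jamal: 1; Wes–Vikram: 1; Wes–Farah: 1; Wes–Ines: 1; Wes–Dmitri: 1; Wes–Bao: 1; Jamal–Vikram: 1 … (+13 more pairs).
All other pairs contribute 0.
Summing the contributions gives betweenness(Eli) = 27.

27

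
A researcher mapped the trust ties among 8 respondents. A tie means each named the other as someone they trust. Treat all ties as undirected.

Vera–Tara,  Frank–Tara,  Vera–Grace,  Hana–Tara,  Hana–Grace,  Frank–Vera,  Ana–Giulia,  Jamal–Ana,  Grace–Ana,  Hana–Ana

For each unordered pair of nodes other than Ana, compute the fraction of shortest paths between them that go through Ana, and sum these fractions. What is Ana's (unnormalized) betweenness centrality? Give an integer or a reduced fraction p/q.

11

Pairs whose geodesics pass through Ana — Giulia–Hana: 1; Giulia–Grace: 1; Giulia–Jamal: 1; Giulia–Tara: 1; Giulia–Frank: 2/2; Giulia–Vera: 1; Hana–Jamal: 1; Grace–Jamal: 1; Jamal–Tara: 1; Jamal–Frank: 2/2; Jamal–Vera: 1.
All other pairs contribute 0.
Summing the contributions gives betweenness(Ana) = 11.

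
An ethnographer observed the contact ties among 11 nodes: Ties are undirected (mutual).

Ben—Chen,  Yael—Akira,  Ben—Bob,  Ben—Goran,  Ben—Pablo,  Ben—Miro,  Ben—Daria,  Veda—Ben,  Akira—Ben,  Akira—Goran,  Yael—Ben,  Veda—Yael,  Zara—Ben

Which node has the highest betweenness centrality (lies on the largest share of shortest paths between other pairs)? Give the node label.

Unnormalized betweenness of each node: Akira:1/2, Ben:41, Bob:0, Chen:0, Daria:0, Goran:0, Miro:0, Pablo:0, Veda:0, Yael:1/2, Zara:0.
Ben has the largest value, 41, making it the main broker — the node through which the most shortest paths run.

Ben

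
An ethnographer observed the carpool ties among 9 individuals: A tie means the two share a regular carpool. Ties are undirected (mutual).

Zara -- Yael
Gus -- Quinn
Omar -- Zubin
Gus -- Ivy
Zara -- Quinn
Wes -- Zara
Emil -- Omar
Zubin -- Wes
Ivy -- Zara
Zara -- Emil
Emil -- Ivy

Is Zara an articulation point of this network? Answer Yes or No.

Removing Zara leaves {Emil, Gus, Ivy, Omar, Quinn, Wes, and Zubin} with no path to {Yael}, so the network splits into 2 components. Zara is a cut vertex.

Yes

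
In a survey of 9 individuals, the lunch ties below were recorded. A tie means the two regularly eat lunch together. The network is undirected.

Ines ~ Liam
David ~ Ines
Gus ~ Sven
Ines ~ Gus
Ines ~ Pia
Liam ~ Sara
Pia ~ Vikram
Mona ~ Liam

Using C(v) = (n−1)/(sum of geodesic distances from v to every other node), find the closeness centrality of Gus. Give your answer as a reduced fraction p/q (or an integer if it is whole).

Distances from Gus: David:2, Ines:1, Liam:2, Mona:3, Pia:2, Sara:3, Sven:1, Vikram:3. Sum = 17.
n = 9, so closeness = 8/17.

8/17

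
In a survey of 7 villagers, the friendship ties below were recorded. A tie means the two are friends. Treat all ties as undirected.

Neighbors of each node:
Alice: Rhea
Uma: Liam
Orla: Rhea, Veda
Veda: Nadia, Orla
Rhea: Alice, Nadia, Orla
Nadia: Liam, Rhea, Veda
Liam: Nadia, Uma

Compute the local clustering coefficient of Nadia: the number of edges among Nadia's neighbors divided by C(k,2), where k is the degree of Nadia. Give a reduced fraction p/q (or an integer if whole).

0

Nadia's neighbors: Liam, Rhea, and Veda (k = 3).
Possible neighbor pairs: C(3,2) = 3. Edges among them: none → e = 0.
Clustering(Nadia) = 0/3 = 0.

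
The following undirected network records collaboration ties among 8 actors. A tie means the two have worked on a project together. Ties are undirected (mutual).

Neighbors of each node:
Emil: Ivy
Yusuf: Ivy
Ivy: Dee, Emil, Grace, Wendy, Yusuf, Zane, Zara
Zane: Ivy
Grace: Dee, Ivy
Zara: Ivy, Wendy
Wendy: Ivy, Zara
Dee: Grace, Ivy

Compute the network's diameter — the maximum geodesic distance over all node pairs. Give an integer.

Eccentricity of each node (its greatest distance to any other): Dee:2, Emil:2, Grace:2, Ivy:1, Wendy:2, Yusuf:2, Zane:2, Zara:2.
The maximum eccentricity is 2, realized for instance by the pair Dee–Zane via Dee – Ivy – Zane. So the diameter is 2.

2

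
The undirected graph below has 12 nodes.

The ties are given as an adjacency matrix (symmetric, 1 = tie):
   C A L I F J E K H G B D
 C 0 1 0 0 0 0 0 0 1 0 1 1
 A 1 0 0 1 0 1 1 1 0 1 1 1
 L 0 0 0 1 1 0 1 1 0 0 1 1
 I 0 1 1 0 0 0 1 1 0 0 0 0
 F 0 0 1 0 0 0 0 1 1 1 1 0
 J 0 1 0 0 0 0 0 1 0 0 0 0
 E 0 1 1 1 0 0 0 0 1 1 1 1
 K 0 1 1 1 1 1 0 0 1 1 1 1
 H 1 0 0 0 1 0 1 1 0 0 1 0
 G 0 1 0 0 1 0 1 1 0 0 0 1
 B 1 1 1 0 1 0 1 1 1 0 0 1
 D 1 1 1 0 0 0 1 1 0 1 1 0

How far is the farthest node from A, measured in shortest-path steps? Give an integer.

2

Distances from A: B:1, C:1, D:1, E:1, F:2, G:1, H:2, I:1, J:1, K:1, L:2.
The largest is 2 (to H, L, and F), so the eccentricity of A is 2.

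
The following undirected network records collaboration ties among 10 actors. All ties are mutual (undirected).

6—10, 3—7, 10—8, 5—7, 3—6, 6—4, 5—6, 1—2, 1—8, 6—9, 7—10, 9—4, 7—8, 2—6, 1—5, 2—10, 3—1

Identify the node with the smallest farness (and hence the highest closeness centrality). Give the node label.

Farness (sum of distances to all others) for each node — 1:16, 2:15, 3:15, 4:19, 5:15, 6:12, 7:16, 8:17, 9:19, 10:14.
The smallest farness is 12, for 6, so 6 has the highest closeness.

6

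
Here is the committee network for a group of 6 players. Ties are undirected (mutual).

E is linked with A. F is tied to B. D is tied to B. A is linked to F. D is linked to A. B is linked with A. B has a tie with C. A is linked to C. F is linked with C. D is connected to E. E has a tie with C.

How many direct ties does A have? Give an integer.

5

A is directly tied to B, C, D, E, and F. That is 5 neighbors, so the degree of A is 5.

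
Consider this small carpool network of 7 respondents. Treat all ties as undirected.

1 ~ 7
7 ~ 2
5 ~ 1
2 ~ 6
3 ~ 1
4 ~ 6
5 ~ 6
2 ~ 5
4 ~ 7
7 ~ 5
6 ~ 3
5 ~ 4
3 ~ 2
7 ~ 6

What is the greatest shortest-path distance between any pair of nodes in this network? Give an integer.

Eccentricity of each node (its greatest distance to any other): 1:2, 2:2, 3:2, 4:2, 5:2, 6:2, 7:2.
The maximum eccentricity is 2, realized for instance by the pair 4–1 via 4 – 7 – 1. So the diameter is 2.

2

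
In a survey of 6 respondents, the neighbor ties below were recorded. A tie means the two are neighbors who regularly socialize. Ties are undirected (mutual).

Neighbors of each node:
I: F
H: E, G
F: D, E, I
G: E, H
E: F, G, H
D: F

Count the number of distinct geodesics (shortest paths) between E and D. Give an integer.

The shortest distance is 2, and the only length-2 path is E–F–D. So there is exactly 1 shortest path.

1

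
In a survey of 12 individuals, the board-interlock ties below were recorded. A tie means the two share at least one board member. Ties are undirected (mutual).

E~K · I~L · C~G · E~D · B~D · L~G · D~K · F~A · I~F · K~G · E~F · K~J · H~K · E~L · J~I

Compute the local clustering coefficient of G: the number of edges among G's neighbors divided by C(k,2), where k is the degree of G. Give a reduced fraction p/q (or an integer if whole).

G's neighbors: C, K, and L (k = 3).
Possible neighbor pairs: C(3,2) = 3. Edges among them: none → e = 0.
Clustering(G) = 0/3 = 0.

0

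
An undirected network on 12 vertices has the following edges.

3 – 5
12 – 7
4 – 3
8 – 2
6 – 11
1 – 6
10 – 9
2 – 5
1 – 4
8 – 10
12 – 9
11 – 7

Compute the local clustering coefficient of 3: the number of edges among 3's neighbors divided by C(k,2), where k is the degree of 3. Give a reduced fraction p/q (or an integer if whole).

0

3's neighbors: 4 and 5 (k = 2).
Possible neighbor pairs: C(2,2) = 1. Edges among them: none → e = 0.
Clustering(3) = 0/1.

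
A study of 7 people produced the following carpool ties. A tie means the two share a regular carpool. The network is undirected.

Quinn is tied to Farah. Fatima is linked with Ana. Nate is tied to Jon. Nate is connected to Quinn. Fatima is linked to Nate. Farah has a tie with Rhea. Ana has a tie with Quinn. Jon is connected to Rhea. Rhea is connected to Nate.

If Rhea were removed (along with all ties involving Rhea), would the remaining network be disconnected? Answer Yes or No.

Even without Rhea, every remaining node can still reach every other (the residual graph is connected), so Rhea is not a cut vertex.

No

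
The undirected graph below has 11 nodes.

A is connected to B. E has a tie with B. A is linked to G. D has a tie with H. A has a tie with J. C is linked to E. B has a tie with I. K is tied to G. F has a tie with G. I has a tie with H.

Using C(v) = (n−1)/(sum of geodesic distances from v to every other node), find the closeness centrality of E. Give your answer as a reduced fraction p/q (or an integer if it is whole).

10/27

Distances from E: A:2, B:1, C:1, D:4, F:4, G:3, H:3, I:2, J:3, K:4. Sum = 27.
n = 11, so closeness = 10/27.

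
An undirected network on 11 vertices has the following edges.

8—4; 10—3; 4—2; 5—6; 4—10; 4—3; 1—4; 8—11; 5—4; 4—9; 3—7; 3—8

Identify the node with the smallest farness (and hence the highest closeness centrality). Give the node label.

Farness (sum of distances to all others) for each node — 1:22, 2:22, 3:17, 4:13, 5:20, 6:29, 7:26, 8:18, 9:22, 10:20, 11:27.
The smallest farness is 13, for 4, so 4 has the highest closeness.

4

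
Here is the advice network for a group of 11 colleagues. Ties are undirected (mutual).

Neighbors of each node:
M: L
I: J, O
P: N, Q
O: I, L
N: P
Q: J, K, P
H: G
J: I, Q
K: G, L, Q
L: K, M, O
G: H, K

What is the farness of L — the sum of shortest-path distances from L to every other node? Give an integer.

22

Distances from L: G:2, H:3, I:2, J:3, K:1, M:1, N:4, O:1, P:3, Q:2.
Sum = 2 + 3 + 2 + 3 + 1 + 1 + 4 + 1 + 3 + 2 = 22.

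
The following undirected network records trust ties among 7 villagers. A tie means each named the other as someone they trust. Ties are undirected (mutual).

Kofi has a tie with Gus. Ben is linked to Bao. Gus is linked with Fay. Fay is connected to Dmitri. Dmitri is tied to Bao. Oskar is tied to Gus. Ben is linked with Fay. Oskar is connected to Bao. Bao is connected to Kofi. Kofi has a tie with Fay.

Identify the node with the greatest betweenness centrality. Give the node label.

Bao

Unnormalized betweenness of each node: Bao:4, Ben:1/3, Dmitri:1/3, Fay:7/2, Gus:3/2, Kofi:5/6, Oskar:1/2.
Bao has the largest value, 4, making it the main broker — the node through which the most shortest paths run.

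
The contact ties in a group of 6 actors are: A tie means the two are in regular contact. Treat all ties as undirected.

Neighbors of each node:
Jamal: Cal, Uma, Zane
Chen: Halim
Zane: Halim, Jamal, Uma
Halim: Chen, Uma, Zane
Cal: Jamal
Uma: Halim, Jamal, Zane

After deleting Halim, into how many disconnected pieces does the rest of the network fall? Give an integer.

Without Halim, the remaining ties split the others into: {Cal, Jamal, Uma, Zane}; {Chen}.
That's 2 separate components.

2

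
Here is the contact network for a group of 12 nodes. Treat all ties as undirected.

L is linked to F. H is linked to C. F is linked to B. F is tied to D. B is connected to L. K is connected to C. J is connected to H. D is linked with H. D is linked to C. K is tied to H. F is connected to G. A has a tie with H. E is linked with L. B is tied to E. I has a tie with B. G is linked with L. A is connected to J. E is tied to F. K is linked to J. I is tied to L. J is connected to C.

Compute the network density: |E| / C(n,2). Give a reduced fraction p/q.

There are 21 edges and 12 nodes, so the maximum possible is C(12,2) = 66.
Density = 21/66 = 7/22.

7/22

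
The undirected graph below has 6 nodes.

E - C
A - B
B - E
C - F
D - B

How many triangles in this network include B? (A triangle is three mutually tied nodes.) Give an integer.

0

B's neighbors are A, D, and E, but none of them are tied to each other, so no triangle contains B.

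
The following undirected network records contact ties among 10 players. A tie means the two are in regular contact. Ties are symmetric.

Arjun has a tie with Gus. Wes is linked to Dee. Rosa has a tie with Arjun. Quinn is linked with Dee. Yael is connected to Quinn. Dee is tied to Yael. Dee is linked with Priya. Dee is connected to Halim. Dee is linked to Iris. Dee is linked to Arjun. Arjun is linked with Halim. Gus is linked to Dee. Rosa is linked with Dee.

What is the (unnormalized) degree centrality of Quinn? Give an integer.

Quinn is directly tied to Dee and Yael. That is 2 neighbors, so the degree of Quinn is 2.

2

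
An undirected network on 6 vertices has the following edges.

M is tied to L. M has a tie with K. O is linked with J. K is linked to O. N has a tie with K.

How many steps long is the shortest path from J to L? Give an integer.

4

One shortest route is J – O – K – M – L, which uses 4 edges, and at distance 3 from J we only reach {M, N}, which does not include L. So d(J,L) = 4.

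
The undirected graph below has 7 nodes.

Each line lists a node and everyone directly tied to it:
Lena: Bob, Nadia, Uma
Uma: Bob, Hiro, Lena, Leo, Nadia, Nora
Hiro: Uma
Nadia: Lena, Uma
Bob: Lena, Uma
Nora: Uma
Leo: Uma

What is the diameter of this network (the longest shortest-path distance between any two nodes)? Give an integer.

2

Eccentricity of each node (its greatest distance to any other): Bob:2, Hiro:2, Lena:2, Leo:2, Nadia:2, Nora:2, Uma:1.
The maximum eccentricity is 2, realized for instance by the pair Hiro–Bob via Hiro – Uma – Bob. So the diameter is 2.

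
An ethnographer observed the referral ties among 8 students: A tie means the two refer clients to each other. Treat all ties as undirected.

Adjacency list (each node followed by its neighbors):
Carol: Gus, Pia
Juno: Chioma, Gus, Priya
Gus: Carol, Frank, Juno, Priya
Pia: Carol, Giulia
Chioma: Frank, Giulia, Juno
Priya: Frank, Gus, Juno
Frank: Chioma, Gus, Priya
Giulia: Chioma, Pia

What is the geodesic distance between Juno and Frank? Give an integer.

2

One shortest route is Juno – Gus – Frank, which uses 2 edges, and Juno and Frank are not directly tied, so nothing shorter exists. So d(Juno,Frank) = 2.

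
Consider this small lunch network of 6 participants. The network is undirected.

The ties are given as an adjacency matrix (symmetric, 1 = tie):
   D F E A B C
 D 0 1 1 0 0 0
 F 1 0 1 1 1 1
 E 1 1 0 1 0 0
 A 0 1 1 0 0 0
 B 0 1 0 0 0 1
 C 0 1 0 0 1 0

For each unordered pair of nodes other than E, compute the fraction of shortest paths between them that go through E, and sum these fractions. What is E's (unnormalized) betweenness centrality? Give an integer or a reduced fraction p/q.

1/2

Pairs whose geodesics pass through E — D–A: 1/2.
All other pairs contribute 0.
Summing the contributions gives betweenness(E) = 1/2.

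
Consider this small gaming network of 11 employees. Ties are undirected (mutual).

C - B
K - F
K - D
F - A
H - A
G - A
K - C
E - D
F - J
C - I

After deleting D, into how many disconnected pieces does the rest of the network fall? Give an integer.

Without D, the remaining ties split the others into: {A, B, C, F, G, H, I, J, K}; {E}.
That's 2 separate components.

2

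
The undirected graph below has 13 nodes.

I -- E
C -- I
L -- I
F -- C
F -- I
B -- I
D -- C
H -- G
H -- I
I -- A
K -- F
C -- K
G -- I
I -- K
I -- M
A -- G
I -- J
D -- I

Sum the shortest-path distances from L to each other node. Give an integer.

Distances from L: A:2, B:2, C:2, D:2, E:2, F:2, G:2, H:2, I:1, J:2, K:2, M:2.
Sum = 2 + 2 + 2 + 2 + 2 + 2 + 2 + 2 + 1 + 2 + 2 + 2 = 23.

23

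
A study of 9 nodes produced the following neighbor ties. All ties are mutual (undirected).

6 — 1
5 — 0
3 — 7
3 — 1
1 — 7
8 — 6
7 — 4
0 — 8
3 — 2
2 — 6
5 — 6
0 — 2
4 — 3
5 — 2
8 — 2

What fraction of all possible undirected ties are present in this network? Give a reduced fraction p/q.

5/12

There are 15 edges and 9 nodes, so the maximum possible is C(9,2) = 36.
Density = 15/36 = 5/12.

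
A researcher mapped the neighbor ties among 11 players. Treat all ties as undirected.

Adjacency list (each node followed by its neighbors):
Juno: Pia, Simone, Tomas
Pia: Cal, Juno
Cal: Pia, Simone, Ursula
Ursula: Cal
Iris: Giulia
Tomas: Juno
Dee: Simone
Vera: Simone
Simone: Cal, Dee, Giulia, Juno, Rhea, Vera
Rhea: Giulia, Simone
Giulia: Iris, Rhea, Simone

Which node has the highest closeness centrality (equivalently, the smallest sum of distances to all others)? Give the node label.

Farness (sum of distances to all others) for each node — Cal:19, Dee:23, Giulia:20, Iris:29, Juno:19, Pia:24, Rhea:21, Simone:14, Tomas:28, Ursula:28, Vera:23.
The smallest farness is 14, for Simone, so Simone has the highest closeness.

Simone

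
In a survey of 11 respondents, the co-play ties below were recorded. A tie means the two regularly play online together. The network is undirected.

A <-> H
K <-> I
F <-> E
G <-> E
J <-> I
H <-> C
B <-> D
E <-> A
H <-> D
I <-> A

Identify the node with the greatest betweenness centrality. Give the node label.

Unnormalized betweenness of each node: A:33, B:0, C:0, D:9, E:17, F:0, G:0, H:23, I:17, J:0, K:0.
A has the largest value, 33, making it the main broker — the node through which the most shortest paths run.

A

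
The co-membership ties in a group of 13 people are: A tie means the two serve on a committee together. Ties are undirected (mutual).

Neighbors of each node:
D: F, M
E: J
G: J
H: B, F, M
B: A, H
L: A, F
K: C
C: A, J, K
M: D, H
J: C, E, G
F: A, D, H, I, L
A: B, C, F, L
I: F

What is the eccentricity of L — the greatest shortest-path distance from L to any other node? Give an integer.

Distances from L: A:1, B:2, C:2, D:2, E:4, F:1, G:4, H:2, I:2, J:3, K:3, M:3.
The largest is 4 (to E and G), so the eccentricity of L is 4.

4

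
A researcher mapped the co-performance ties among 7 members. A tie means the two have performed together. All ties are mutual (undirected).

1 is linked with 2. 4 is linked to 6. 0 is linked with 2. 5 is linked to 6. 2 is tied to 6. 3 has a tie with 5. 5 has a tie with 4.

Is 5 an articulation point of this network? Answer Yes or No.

Removing 5 leaves {0, 1, 2, 4, and 6} with no path to {3}, so the network splits into 2 components. 5 is a cut vertex.

Yes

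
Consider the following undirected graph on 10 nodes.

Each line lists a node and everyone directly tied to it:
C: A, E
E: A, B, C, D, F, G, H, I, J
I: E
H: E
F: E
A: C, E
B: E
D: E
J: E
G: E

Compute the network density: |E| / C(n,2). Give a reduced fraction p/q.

2/9

There are 10 edges and 10 nodes, so the maximum possible is C(10,2) = 45.
Density = 10/45 = 2/9.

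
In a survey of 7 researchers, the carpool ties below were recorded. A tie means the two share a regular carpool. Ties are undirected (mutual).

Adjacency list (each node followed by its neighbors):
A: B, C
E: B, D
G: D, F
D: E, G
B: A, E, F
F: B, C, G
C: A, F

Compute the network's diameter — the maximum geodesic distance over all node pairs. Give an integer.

3

Eccentricity of each node (its greatest distance to any other): A:3, B:2, C:3, D:3, E:3, F:2, G:3.
The maximum eccentricity is 3, realized for instance by the pair E–C via E – B – F – C. So the diameter is 3.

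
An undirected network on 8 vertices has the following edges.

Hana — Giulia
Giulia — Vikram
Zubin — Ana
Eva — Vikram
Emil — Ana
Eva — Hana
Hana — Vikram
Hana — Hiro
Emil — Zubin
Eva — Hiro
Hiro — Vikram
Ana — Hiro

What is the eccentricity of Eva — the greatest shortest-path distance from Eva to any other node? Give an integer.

Distances from Eva: Ana:2, Emil:3, Giulia:2, Hana:1, Hiro:1, Vikram:1, Zubin:3.
The largest is 3 (to Zubin and Emil), so the eccentricity of Eva is 3.

3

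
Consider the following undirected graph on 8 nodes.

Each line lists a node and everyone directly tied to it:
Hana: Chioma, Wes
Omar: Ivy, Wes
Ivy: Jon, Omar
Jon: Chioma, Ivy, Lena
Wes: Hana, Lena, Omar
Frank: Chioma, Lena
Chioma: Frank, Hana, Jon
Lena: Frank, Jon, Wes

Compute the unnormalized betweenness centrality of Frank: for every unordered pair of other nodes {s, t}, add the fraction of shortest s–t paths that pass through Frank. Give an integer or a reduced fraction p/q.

Pairs whose geodesics pass through Frank — Lena–Chioma: 1/2.
All other pairs contribute 0.
Summing the contributions gives betweenness(Frank) = 1/2.

1/2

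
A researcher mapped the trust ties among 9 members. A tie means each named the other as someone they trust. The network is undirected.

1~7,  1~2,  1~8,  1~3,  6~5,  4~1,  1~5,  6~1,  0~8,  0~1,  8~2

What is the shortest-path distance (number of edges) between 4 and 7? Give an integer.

One shortest route is 4 – 1 – 7, which uses 2 edges, and 4 and 7 are not directly tied, so nothing shorter exists. So d(4,7) = 2.

2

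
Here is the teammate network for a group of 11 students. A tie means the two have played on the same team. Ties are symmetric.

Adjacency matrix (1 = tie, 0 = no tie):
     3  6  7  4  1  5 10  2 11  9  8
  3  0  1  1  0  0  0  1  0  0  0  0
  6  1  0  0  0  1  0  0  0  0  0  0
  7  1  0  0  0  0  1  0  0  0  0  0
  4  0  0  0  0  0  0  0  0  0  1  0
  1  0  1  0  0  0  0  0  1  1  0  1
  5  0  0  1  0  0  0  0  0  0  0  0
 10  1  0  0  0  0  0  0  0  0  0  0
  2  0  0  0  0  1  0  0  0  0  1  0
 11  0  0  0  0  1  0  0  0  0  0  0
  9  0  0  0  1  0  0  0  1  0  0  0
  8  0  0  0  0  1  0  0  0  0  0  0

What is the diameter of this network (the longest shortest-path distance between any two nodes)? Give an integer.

7

Eccentricity of each node (its greatest distance to any other): 1:4, 2:5, 3:5, 4:7, 5:7, 6:4, 7:6, 8:5, 9:6, 10:6, 11:5.
The maximum eccentricity is 7, realized for instance by the pair 4–5 via 4 – 9 – 2 – 1 – 6 – 3 – 7 – 5. So the diameter is 7.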